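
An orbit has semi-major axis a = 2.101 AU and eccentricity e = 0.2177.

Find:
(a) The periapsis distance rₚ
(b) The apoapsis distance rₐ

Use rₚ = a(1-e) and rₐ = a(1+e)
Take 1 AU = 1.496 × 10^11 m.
a = 2.101 AU = 3.1431 × 10^11 m
e = 0.2177:  1 − e = 0.7823,  1 + e = 1.2177
(a) rₚ = a(1 − e) = 3.1431 × 10^11 m × 0.7823 = 2.45884 × 10^11 m ≈ 1.644 AU
(b) rₐ = a(1 + e) = 3.1431 × 10^11 m × 1.2177 = 3.82735 × 10^11 m ≈ 2.558 AU

Final answer:
(a) rₚ = 1.644 AU
(b) rₐ = 2.558 AU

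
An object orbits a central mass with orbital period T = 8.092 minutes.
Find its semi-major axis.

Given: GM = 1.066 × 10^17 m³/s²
T = 8.092 minutes = 485.52 s
GM = 1.066 × 10^17 m³/s²
Kepler's third law: a³ = GM T² / (4π²)
T² = 235730 s²
a³ = (1.066 × 10^17) × 235730 / (4π²) = 6.3652 × 10^20 m³
a = (a³)^(1/3) = 8.60209 × 10^6 m ≈ 8.602 Mm

Final answer: 8.602 Mm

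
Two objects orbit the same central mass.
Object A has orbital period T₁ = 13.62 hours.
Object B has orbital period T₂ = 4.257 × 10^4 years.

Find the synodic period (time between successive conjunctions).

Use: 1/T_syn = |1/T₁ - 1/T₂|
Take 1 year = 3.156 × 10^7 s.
T₁ = 13.62 hours = 49032 s
T₂ = 4.257 × 10^4 years = 1.34351 × 10^12 s
1/T₁ = 2.03948 × 10^-5 s⁻¹
1/T₂ = 7.44319 × 10^-13 s⁻¹
|1/T₁ − 1/T₂| = 2.03948 × 10^-5 s⁻¹
T_syn = 1 / |1/T₁ − 1/T₂| = 49032 s ≈ 13.62 hours

Final answer: T_syn = 13.62 hours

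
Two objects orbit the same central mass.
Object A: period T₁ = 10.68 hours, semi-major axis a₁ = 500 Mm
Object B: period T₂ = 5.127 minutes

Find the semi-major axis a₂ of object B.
T₁ = 10.68 hours = 38448 s
T₂ = 5.127 minutes = 307.62 s
a₁ = 500 Mm = 5 × 10^8 m
Kepler's third law: (T₂/T₁)² = (a₂/a₁)³  ⇒  a₂ = a₁ (T₂/T₁)^(2/3)
T₂/T₁ = 0.00800094
(T₂/T₁)^(2/3) = 0.0400031
a₂ = 5 × 10^8 m × 0.0400031 = 2.00016 × 10^7 m ≈ 20 Mm

Final answer: a₂ = 20 Mm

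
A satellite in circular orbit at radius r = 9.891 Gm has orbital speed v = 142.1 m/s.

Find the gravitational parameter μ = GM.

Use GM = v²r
r = 9.891 Gm = 9.891 × 10^9 m
v = 142.1 m/s
v² = 20192.4 m²/s²
GM = v²r = 20192.4 × 9.891 × 10^9 = 1.99723 × 10^14 m³/s²
GM ≈ 1.997 × 10^14 m³/s²

Final answer: GM = 1.997 × 10^14 m³/s²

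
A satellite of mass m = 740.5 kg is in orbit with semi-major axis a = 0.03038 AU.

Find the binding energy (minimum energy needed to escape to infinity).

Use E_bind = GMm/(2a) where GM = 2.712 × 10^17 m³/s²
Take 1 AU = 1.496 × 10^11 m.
a = 0.03038 AU = 4.54485 × 10^9 m
GM = 2.712 × 10^17 m³/s²
m = 740.5 kg
GMm = 2.712 × 10^17 × 740.5 = 2.00824 × 10^20 m³·kg/s²
2a = 9.0897 × 10^9 m
E_bind = GMm/(2a) = 2.20935 × 10^10 J ≈ 22.09 GJ

Final answer: 22.09 GJ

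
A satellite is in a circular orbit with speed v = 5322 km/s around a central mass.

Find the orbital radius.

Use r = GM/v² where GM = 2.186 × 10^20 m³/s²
v = 5322 km/s = 5.322 × 10^6 m/s
GM = 2.186 × 10^20 m³/s²
v² = 2.83237 × 10^13 m²/s²
r = GM/v² = (2.186 × 10^20) / (2.83237 × 10^13) = 7.71792 × 10^6 m ≈ 7.718 × 10^6 m

Final answer: 7.718 × 10^6 m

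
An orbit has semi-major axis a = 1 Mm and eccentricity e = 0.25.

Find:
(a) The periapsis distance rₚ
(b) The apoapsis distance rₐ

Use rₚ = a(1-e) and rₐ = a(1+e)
a = 1 Mm = 1 × 10^6 m
e = 0.25:  1 − e = 0.75,  1 + e = 1.25
(a) rₚ = a(1 − e) = 1 × 10^6 m × 0.75 = 750000 m ≈ 750 km
(b) rₐ = a(1 + e) = 1 × 10^6 m × 1.25 = 1.25 × 10^6 m ≈ 1.25 Mm

Final answer:
(a) rₚ = 750 km
(b) rₐ = 1.25 Mm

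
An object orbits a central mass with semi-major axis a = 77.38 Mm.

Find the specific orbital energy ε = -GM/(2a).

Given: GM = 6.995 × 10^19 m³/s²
a = 77.38 Mm = 7.738 × 10^7 m
GM = 6.995 × 10^19 m³/s²
2a = 1.5476 × 10^8 m
ε = −GM/(2a) = -4.5199 × 10^11 J/kg ≈ -452 GJ/kg

Final answer: -452 GJ/kg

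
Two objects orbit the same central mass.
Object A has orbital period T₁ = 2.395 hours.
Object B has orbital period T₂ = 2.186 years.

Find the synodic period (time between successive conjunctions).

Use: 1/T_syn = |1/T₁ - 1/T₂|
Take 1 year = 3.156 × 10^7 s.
T₁ = 2.395 hours = 8622 s
T₂ = 2.186 years = 6.89902 × 10^7 s
1/T₁ = 0.000115982 s⁻¹
1/T₂ = 1.44948 × 10^-8 s⁻¹
|1/T₁ − 1/T₂| = 0.000115968 s⁻¹
T_syn = 1 / |1/T₁ − 1/T₂| = 8623.08 s ≈ 2.395 hours

Final answer: T_syn = 2.395 hours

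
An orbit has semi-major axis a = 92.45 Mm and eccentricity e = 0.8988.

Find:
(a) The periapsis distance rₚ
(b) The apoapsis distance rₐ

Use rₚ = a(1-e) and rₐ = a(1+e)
a = 92.45 Mm = 9.245 × 10^7 m
e = 0.8988:  1 − e = 0.1012,  1 + e = 1.8988
(a) rₚ = a(1 − e) = 9.245 × 10^7 m × 0.1012 = 9.35594 × 10^6 m ≈ 9.356 Mm
(b) rₐ = a(1 + e) = 9.245 × 10^7 m × 1.8988 = 1.75544 × 10^8 m ≈ 175.5 Mm

Final answer:
(a) rₚ = 9.356 Mm
(b) rₐ = 175.5 Mm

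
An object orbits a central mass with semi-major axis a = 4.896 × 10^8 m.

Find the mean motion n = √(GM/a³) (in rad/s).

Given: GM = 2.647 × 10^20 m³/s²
a = 4.896 × 10^8 m
GM = 2.647 × 10^20 m³/s²
a³ = 1.17361 × 10^26 m³
GM/a³ = (2.647 × 10^20) / (1.17361 × 10^26) = 2.25543 × 10^-6 s⁻²
n = √(GM/a³) = 0.00150181 rad/s ≈ 0.001502 rad/s

Final answer: n = 0.001502 rad/s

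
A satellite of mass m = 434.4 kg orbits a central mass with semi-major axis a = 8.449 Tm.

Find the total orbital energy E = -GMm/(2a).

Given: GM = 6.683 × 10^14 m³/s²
a = 8.449 Tm = 8.449 × 10^12 m
GM = 6.683 × 10^14 m³/s²
2a = 1.6898 × 10^13 m
GMm = 6.683 × 10^14 × 434.4 = 2.9031 × 10^17 m³·kg/s²
E = −GMm/(2a) = -17180.1 J ≈ -17.18 kJ

Final answer: -17.18 kJ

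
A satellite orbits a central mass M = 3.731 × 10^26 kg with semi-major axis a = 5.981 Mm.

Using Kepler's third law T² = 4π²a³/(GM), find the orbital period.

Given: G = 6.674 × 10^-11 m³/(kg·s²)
M = 3.731 × 10^26 kg
GM = G × M = 6.674 × 10^-11 × 3.731 × 10^26 = 2.49007 × 10^16 m³/s²
a = 5.981 Mm = 5.981 × 10^6 m
a³ = 2.13954 × 10^20 m³
T = 2π √(a³/GM) = 2π √((2.13954 × 10^20) / (2.49007 × 10^16)) = 2π × 92.6947 s
T = 582.418 s ≈ 9.707 minutes

Final answer: 9.707 minutes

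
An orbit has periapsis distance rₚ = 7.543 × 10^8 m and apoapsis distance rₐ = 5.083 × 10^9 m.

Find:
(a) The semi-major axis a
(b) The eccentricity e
rₚ = 7.543 × 10^8 m
rₐ = 5.083 × 10^9 m
(a) a = (rₚ + rₐ)/2 = 2.91865 × 10^9 m ≈ 2.919 × 10^9 m
(b) e = (rₐ − rₚ)/(rₐ + rₚ) = (4.3287 × 10^9) / (5.8373 × 10^9) = 0.741559

Final answer:
(a) a = 2.919 × 10^9 m
(b) e = 0.7416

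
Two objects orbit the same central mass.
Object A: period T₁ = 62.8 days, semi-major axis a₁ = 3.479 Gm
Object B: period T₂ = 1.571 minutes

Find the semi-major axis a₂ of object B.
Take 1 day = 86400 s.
T₁ = 62.8 days = 5.42592 × 10^6 s
T₂ = 1.571 minutes = 94.26 s
a₁ = 3.479 Gm = 3.479 × 10^9 m
Kepler's third law: (T₂/T₁)² = (a₂/a₁)³  ⇒  a₂ = a₁ (T₂/T₁)^(2/3)
T₂/T₁ = 1.73722 × 10^-5
(T₂/T₁)^(2/3) = 0.000670763
a₂ = 3.479 × 10^9 m × 0.000670763 = 2.33359 × 10^6 m ≈ 2.334 Mm

Final answer: a₂ = 2.334 Mm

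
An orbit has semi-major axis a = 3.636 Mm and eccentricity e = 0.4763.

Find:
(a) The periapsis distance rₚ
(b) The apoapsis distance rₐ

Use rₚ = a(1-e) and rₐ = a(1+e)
a = 3.636 Mm = 3.636 × 10^6 m
e = 0.4763:  1 − e = 0.5237,  1 + e = 1.4763
(a) rₚ = a(1 − e) = 3.636 × 10^6 m × 0.5237 = 1.90417 × 10^6 m ≈ 1.904 Mm
(b) rₐ = a(1 + e) = 3.636 × 10^6 m × 1.4763 = 5.36783 × 10^6 m ≈ 5.368 Mm

Final answer:
(a) rₚ = 1.904 Mm
(b) rₐ = 5.368 Mm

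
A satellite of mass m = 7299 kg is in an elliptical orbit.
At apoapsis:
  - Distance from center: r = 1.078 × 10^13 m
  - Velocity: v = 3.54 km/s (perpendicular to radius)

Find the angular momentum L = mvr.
r = 1.078 × 10^13 m
v = 3.54 km/s = 3540 m/s
vr = 3540 × 1.078 × 10^13 = 3.81612 × 10^16 m²/s
L = m × vr = 7299 × 3.81612 × 10^16 = 2.78539 × 10^20 kg·m²/s ≈ 2.785 × 10^20 kg·m²/s

Final answer: L = 2.785 × 10^20 kg·m²/s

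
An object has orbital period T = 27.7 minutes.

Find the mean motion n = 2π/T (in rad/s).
T = 27.7 minutes = 1662 s
n = 2π / 1662 s = 0.0037805 rad/s ≈ 0.00378 rad/s

Final answer: n = 0.00378 rad/s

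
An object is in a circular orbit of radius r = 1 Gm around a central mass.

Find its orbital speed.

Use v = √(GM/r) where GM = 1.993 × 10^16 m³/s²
r = 1 Gm = 1 × 10^9 m
GM = 1.993 × 10^16 m³/s²
GM/r = (1.993 × 10^16) / (1 × 10^9) = 1.993 × 10^7 m²/s²
v = √(GM/r) = 4464.3 m/s ≈ 4.464 km/s

Final answer: 4.464 km/s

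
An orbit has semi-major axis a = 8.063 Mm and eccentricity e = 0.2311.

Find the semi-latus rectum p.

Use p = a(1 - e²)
a = 8.063 Mm = 8.063 × 10^6 m
e = 0.2311,  e² = 0.0534072,  1 − e² = 0.946593
p = a(1 − e²) = 8.063 × 10^6 m × 0.946593 = 7.63238 × 10^6 m ≈ 7.632 Mm

Final answer: p = 7.632 Mm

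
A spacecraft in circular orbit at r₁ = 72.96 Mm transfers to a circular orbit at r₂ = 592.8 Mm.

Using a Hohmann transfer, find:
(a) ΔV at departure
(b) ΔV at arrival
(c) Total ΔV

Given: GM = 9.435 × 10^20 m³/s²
r₁ = 72.96 Mm = 7.296 × 10^7 m
r₂ = 592.8 Mm = 5.928 × 10^8 m
GM = 9.435 × 10^20 m³/s²
Transfer ellipse: a_t = (r₁ + r₂)/2 = 3.3288 × 10^8 m
Circular speed at r₁: v₁ = √(GM/r₁) = 3.59607 × 10^6 m/s
Transfer speed at r₁ (periapsis): v₁ₜ = √(GM(2/r₁ − 1/a_t)) = 4.79887 × 10^6 m/s
(a) ΔV₁ = v₁ₜ − v₁ = 1.20279 × 10^6 m/s ≈ 1203 km/s
Circular speed at r₂: v₂ = √(GM/r₂) = 1.26159 × 10^6 m/s
Transfer speed at r₂ (apoapsis): v₂ₜ = √(GM(2/r₂ − 1/a_t)) = 590630 m/s
(b) ΔV₂ = v₂ − v₂ₜ = 670956 m/s ≈ 671 km/s
(c) ΔV_total = ΔV₁ + ΔV₂ = 1.87375 × 10^6 m/s ≈ 1874 km/s

Final answer:
(a) ΔV₁ = 1203 km/s
(b) ΔV₂ = 671 km/s
(c) ΔV_total = 1874 km/s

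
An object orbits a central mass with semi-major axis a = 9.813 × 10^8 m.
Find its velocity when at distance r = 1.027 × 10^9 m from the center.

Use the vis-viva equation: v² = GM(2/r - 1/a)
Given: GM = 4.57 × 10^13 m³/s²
a = 9.813 × 10^8 m
r = 1.027 × 10^9 m
GM = 4.57 × 10^13 m³/s²
2/r − 1/a = 1.94742 × 10^-9 − 1.01906 × 10^-9 = 9.28363 × 10^-10 m⁻¹
v² = GM (2/r − 1/a) = 42426.2 m²/s²
v = 205.976 m/s ≈ 206 m/s

Final answer: 206 m/s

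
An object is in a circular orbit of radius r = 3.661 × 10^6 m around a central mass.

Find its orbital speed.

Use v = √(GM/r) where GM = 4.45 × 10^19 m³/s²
r = 3.661 × 10^6 m
GM = 4.45 × 10^19 m³/s²
GM/r = (4.45 × 10^19) / (3.661 × 10^6) = 1.21551 × 10^13 m²/s²
v = √(GM/r) = 3.48642 × 10^6 m/s ≈ 3486 km/s

Final answer: 3486 km/s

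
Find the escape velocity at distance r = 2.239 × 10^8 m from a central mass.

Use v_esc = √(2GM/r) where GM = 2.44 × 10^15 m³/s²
r = 2.239 × 10^8 m
GM = 2.44 × 10^15 m³/s²
2GM/r = 2 × (2.44 × 10^15) / (2.239 × 10^8) = 2.17954 × 10^7 m²/s²
v_esc = √(2GM/r) = 4668.56 m/s ≈ 4.669 km/s

Final answer: 4.669 km/s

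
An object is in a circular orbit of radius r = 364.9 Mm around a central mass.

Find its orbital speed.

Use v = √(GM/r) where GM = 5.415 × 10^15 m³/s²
r = 364.9 Mm = 3.649 × 10^8 m
GM = 5.415 × 10^15 m³/s²
GM/r = (5.415 × 10^15) / (3.649 × 10^8) = 1.48397 × 10^7 m²/s²
v = √(GM/r) = 3852.23 m/s ≈ 3.852 km/s

Final answer: 3.852 km/s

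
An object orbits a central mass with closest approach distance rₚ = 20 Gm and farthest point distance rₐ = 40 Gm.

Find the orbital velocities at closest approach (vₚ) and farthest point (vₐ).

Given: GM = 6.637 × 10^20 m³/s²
rₚ = 20 Gm = 2 × 10^10 m
rₐ = 40 Gm = 4 × 10^10 m
GM = 6.637 × 10^20 m³/s²
a = (rₚ + rₐ)/2 = 3 × 10^10 m
Vis-viva: v² = GM (2/r − 1/a)
vₚ² = 6.637 × 10^20 × (1 × 10^-10 − 3.33333 × 10^-11) = 4.42467 × 10^10 m²/s²
vₚ = 210349 m/s ≈ 210.3 km/s
vₐ² = 6.637 × 10^20 × (5 × 10^-11 − 3.33333 × 10^-11) = 1.10617 × 10^10 m²/s²
vₐ = 105174 m/s ≈ 105.2 km/s

Final answer: vₚ = 210.3 km/s, vₐ = 105.2 km/s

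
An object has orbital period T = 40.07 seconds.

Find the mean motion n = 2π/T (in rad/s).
T = 40.07 seconds
n = 2π / 40.07 s = 0.156805 rad/s ≈ 0.1568 rad/s

Final answer: n = 0.1568 rad/s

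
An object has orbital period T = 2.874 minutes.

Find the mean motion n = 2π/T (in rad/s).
T = 2.874 minutes = 172.44 s
n = 2π / 172.44 s = 0.0364369 rad/s ≈ 0.03644 rad/s

Final answer: n = 0.03644 rad/s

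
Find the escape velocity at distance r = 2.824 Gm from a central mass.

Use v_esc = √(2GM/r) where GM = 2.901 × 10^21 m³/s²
r = 2.824 Gm = 2.824 × 10^9 m
GM = 2.901 × 10^21 m³/s²
2GM/r = 2 × (2.901 × 10^21) / (2.824 × 10^9) = 2.05453 × 10^12 m²/s²
v_esc = √(2GM/r) = 1.43336 × 10^6 m/s ≈ 1433 km/s

Final answer: 1433 km/s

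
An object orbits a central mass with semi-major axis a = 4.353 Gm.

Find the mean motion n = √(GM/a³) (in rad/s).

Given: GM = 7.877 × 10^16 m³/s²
a = 4.353 Gm = 4.353 × 10^9 m
GM = 7.877 × 10^16 m³/s²
a³ = 8.24833 × 10^28 m³
GM/a³ = (7.877 × 10^16) / (8.24833 × 10^28) = 9.54981 × 10^-13 s⁻²
n = √(GM/a³) = 9.77231 × 10^-7 rad/s ≈ 9.772 × 10^-7 rad/s

Final answer: n = 9.772 × 10^-7 rad/s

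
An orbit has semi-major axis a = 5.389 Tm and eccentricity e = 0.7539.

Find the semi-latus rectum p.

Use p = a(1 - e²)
a = 5.389 Tm = 5.389 × 10^12 m
e = 0.7539,  e² = 0.568365,  1 − e² = 0.431635
p = a(1 − e²) = 5.389 × 10^12 m × 0.431635 = 2.32608 × 10^12 m ≈ 2.326 Tm

Final answer: p = 2.326 Tm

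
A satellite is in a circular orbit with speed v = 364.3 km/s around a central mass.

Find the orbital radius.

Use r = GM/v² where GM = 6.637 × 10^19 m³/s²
v = 364.3 km/s = 364300 m/s
GM = 6.637 × 10^19 m³/s²
v² = 1.32714 × 10^11 m²/s²
r = GM/v² = (6.637 × 10^19) / (1.32714 × 10^11) = 5.00096 × 10^8 m ≈ 500.1 Mm

Final answer: 500.1 Mm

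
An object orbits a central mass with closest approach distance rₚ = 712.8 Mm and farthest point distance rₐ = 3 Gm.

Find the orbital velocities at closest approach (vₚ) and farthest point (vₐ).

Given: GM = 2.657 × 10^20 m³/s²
rₚ = 712.8 Mm = 7.128 × 10^8 m
rₐ = 3 Gm = 3 × 10^9 m
GM = 2.657 × 10^20 m³/s²
a = (rₚ + rₐ)/2 = 1.8564 × 10^9 m
Vis-viva: v² = GM (2/r − 1/a)
vₚ² = 2.657 × 10^20 × (2.80584 × 10^-9 − 5.38677 × 10^-10) = 6.02384 × 10^11 m²/s²
vₚ = 776134 m/s ≈ 776.1 km/s
vₐ² = 2.657 × 10^20 × (6.66667 × 10^-10 − 5.38677 × 10^-10) = 3.40069 × 10^10 m²/s²
vₐ = 184409 m/s ≈ 184.4 km/s

Final answer: vₚ = 776.1 km/s, vₐ = 184.4 km/s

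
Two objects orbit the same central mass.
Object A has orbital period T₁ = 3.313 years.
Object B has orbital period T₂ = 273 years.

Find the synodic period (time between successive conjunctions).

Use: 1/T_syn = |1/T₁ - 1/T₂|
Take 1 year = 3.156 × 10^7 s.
T₁ = 3.313 years = 1.04558 × 10^8 s
T₂ = 273 years = 8.61588 × 10^9 s
1/T₁ = 9.56404 × 10^-9 s⁻¹
1/T₂ = 1.16065 × 10^-10 s⁻¹
|1/T₁ − 1/T₂| = 9.44798 × 10^-9 s⁻¹
T_syn = 1 / |1/T₁ − 1/T₂| = 1.05843 × 10^8 s ≈ 3.354 years

Final answer: T_syn = 3.354 years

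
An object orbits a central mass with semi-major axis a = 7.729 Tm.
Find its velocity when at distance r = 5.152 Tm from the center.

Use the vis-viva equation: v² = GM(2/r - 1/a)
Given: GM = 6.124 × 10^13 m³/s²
a = 7.729 Tm = 7.729 × 10^12 m
r = 5.152 Tm = 5.152 × 10^12 m
GM = 6.124 × 10^13 m³/s²
2/r − 1/a = 3.88199 × 10^-13 − 1.29383 × 10^-13 = 2.58816 × 10^-13 m⁻¹
v² = GM (2/r − 1/a) = 15.8499 m²/s²
v = 3.98119 m/s ≈ 3.981 m/s

Final answer: 3.981 m/s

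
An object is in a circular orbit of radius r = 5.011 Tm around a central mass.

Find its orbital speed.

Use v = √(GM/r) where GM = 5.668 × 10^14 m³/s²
r = 5.011 Tm = 5.011 × 10^12 m
GM = 5.668 × 10^14 m³/s²
GM/r = (5.668 × 10^14) / (5.011 × 10^12) = 113.111 m²/s²
v = √(GM/r) = 10.6354 m/s ≈ 10.64 m/s

Final answer: 10.64 m/s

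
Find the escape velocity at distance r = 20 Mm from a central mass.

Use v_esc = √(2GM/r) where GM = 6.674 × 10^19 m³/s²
r = 20 Mm = 2 × 10^7 m
GM = 6.674 × 10^19 m³/s²
2GM/r = 2 × (6.674 × 10^19) / (2 × 10^7) = 6.674 × 10^12 m²/s²
v_esc = √(2GM/r) = 2.58341 × 10^6 m/s ≈ 2583 km/s

Final answer: 2583 km/s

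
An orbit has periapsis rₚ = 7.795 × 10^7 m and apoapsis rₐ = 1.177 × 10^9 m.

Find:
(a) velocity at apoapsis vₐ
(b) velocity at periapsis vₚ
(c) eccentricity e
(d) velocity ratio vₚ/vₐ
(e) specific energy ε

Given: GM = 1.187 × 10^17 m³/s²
rₚ = 7.795 × 10^7 m
rₐ = 1.177 × 10^9 m
GM = 1.187 × 10^17 m³/s²
a = (rₚ + rₐ)/2 = 6.27475 × 10^8 m
e = (rₐ − rₚ)/(rₐ + rₚ) = (1.09905 × 10^9) / (1.25495 × 10^9) = 0.875772
(a) vₐ² = GM (2/rₐ − 1/a) = 1.187 × 10^17 × (1.69924 × 10^-9 − 1.59369 × 10^-9) = 1.25284 × 10^7 m²/s²;  vₐ = 3539.54 m/s ≈ 3.54 km/s
(b) vₚ² = GM (2/rₚ − 1/a) = 1.187 × 10^17 × (2.56575 × 10^-8 − 1.59369 × 10^-9) = 2.85637 × 10^9 m²/s²;  vₚ = 53445 m/s ≈ 53.45 km/s
(c) e = 0.875772 ≈ 0.8758
(d) vₚ/vₐ = rₐ/rₚ (angular momentum) = (1.177 × 10^9) / (7.795 × 10^7) = 15.0994 ≈ 15.1
(e) 2a = 1.25495 × 10^9 m;  ε = −GM/(2a) = -9.45854 × 10^7 J/kg ≈ -94.59 MJ/kg

Final answer:
(a) velocity at apoapsis vₐ = 3.54 km/s
(b) velocity at periapsis vₚ = 53.45 km/s
(c) eccentricity e = 0.8758
(d) velocity ratio vₚ/vₐ = 15.1
(e) specific energy ε = -94.59 MJ/kg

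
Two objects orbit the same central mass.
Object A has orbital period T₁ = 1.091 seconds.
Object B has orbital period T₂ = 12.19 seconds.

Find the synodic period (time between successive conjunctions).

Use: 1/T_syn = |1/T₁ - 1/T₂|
T₁ = 1.091 seconds
T₂ = 12.19 seconds
1/T₁ = 0.91659 s⁻¹
1/T₂ = 0.0820345 s⁻¹
|1/T₁ − 1/T₂| = 0.834556 s⁻¹
T_syn = 1 / |1/T₁ − 1/T₂| = 1.19824 s ≈ 1.198 seconds

Final answer: T_syn = 1.198 seconds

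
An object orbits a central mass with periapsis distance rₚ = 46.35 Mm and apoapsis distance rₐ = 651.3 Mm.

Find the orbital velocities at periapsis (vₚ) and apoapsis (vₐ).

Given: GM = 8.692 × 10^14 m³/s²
rₚ = 46.35 Mm = 4.635 × 10^7 m
rₐ = 651.3 Mm = 6.513 × 10^8 m
GM = 8.692 × 10^14 m³/s²
a = (rₚ + rₐ)/2 = 3.48825 × 10^8 m
Vis-viva: v² = GM (2/r − 1/a)
vₚ² = 8.692 × 10^14 × (4.31499 × 10^-8 − 2.86677 × 10^-9) = 3.50141 × 10^7 m²/s²
vₚ = 5917.27 m/s ≈ 5.917 km/s
vₐ² = 8.692 × 10^14 × (3.07078 × 10^-9 − 2.86677 × 10^-9) = 177329 m²/s²
vₐ = 421.105 m/s ≈ 421.1 m/s

Final answer: vₚ = 5.917 km/s, vₐ = 421.1 m/s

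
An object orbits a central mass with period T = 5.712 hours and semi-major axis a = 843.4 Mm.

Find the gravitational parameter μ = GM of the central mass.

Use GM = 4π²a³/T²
T = 5.712 hours = 20563.2 s
a = 843.4 Mm = 8.434 × 10^8 m
a³ = 5.9993 × 10^26 m³
T² = 4.22845 × 10^8 s²
GM = 4π² × (5.9993 × 10^26) / (4.22845 × 10^8) = 5.60117 × 10^19 m³/s²
GM ≈ 5.601 × 10^19 m³/s²

Final answer: GM = 5.601 × 10^19 m³/s²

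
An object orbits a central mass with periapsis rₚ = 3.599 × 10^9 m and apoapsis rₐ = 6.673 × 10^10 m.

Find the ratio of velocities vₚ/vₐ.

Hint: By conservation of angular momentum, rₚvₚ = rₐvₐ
rₚ = 3.599 × 10^9 m
rₐ = 6.673 × 10^10 m
rₚvₚ = rₐvₐ  ⇒  vₚ/vₐ = rₐ/rₚ
vₚ/vₐ = (6.673 × 10^10) / (3.599 × 10^9) = 18.5413

Final answer: vₚ/vₐ = 18.54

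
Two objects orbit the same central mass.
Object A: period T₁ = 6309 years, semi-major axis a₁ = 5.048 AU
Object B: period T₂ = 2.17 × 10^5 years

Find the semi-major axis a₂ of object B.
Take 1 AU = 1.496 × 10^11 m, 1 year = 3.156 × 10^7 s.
T₁ = 6309 years = 1.99112 × 10^11 s
T₂ = 2.17 × 10^5 years = 6.84852 × 10^12 s
a₁ = 5.048 AU = 7.55181 × 10^11 m
Kepler's third law: (T₂/T₁)² = (a₂/a₁)³  ⇒  a₂ = a₁ (T₂/T₁)^(2/3)
T₂/T₁ = 34.3953
(T₂/T₁)^(2/3) = 10.5763
a₂ = 7.55181 × 10^11 m × 10.5763 = 7.987 × 10^12 m ≈ 53.39 AU

Final answer: a₂ = 53.39 AU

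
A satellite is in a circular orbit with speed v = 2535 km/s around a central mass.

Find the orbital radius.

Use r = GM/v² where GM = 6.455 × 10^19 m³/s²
v = 2535 km/s = 2.535 × 10^6 m/s
GM = 6.455 × 10^19 m³/s²
v² = 6.42622 × 10^12 m²/s²
r = GM/v² = (6.455 × 10^19) / (6.42622 × 10^12) = 1.00448 × 10^7 m ≈ 1.004 × 10^7 m

Final answer: 1.004 × 10^7 m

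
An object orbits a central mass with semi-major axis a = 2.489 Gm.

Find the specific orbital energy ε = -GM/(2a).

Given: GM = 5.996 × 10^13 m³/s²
a = 2.489 Gm = 2.489 × 10^9 m
GM = 5.996 × 10^13 m³/s²
2a = 4.978 × 10^9 m
ε = −GM/(2a) = -12045 J/kg ≈ -12.04 kJ/kg

Final answer: -12.04 kJ/kg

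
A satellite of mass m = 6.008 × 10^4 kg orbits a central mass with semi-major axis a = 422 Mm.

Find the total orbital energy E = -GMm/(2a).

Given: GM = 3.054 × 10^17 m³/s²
a = 422 Mm = 4.22 × 10^8 m
GM = 3.054 × 10^17 m³/s²
2a = 8.44 × 10^8 m
GMm = 3.054 × 10^17 × 60080 = 1.83484 × 10^22 m³·kg/s²
E = −GMm/(2a) = -2.17398 × 10^13 J ≈ -21.74 TJ

Final answer: -21.74 TJ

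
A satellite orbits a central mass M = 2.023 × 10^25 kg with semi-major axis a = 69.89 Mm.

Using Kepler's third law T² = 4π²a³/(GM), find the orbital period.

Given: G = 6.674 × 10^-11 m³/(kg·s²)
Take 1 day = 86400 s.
M = 2.023 × 10^25 kg
GM = G × M = 6.674 × 10^-11 × 2.023 × 10^25 = 1.35015 × 10^15 m³/s²
a = 69.89 Mm = 6.989 × 10^7 m
a³ = 3.41386 × 10^23 m³
T = 2π √(a³/GM) = 2π √((3.41386 × 10^23) / (1.35015 × 10^15)) = 2π × 15901.3 s
T = 99910.6 s ≈ 1.156 days

Final answer: 1.156 days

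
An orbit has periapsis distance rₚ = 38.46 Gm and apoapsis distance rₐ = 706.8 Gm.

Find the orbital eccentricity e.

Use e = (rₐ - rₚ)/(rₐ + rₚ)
rₚ = 38.46 Gm = 3.846 × 10^10 m
rₐ = 706.8 Gm = 7.068 × 10^11 m
rₐ − rₚ = 6.6834 × 10^11 m
rₐ + rₚ = 7.4526 × 10^11 m
e = (rₐ − rₚ)/(rₐ + rₚ) = 0.896788

Final answer: e = 0.8968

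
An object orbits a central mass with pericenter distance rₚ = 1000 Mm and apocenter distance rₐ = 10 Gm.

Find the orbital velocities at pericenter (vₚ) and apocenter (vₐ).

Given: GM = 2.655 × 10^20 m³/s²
rₚ = 1000 Mm = 1 × 10^9 m
rₐ = 10 Gm = 1 × 10^10 m
GM = 2.655 × 10^20 m³/s²
a = (rₚ + rₐ)/2 = 5.5 × 10^9 m
Vis-viva: v² = GM (2/r − 1/a)
vₚ² = 2.655 × 10^20 × (2 × 10^-9 − 1.81818 × 10^-10) = 4.82727 × 10^11 m²/s²
vₚ = 694786 m/s ≈ 694.8 km/s
vₐ² = 2.655 × 10^20 × (2 × 10^-10 − 1.81818 × 10^-10) = 4.82727 × 10^9 m²/s²
vₐ = 69478.6 m/s ≈ 69.48 km/s

Final answer: vₚ = 694.8 km/s, vₐ = 69.48 km/s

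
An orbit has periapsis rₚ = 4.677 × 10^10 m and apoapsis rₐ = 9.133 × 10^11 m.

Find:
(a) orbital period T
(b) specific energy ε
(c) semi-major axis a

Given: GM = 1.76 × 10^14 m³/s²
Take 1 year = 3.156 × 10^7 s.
rₚ = 4.677 × 10^10 m
rₐ = 9.133 × 10^11 m
GM = 1.76 × 10^14 m³/s²
a = (rₚ + rₐ)/2 = 4.80035 × 10^11 m
e = (rₐ − rₚ)/(rₐ + rₚ) = (8.6653 × 10^11) / (9.6007 × 10^11) = 0.90257
(a) a³ = 1.10616 × 10^35 m³;  T = 2π √(a³/GM) = 2π × 2.50699 × 10^10 s = 1.57519 × 10^11 s ≈ 4991 years
(b) 2a = 9.6007 × 10^11 m;  ε = −GM/(2a) = -183.32 J/kg ≈ -183.3 J/kg
(c) a = 4.80035 × 10^11 m ≈ 4.8 × 10^11 m

Final answer:
(a) orbital period T = 4991 years
(b) specific energy ε = -183.3 J/kg
(c) semi-major axis a = 4.8 × 10^11 m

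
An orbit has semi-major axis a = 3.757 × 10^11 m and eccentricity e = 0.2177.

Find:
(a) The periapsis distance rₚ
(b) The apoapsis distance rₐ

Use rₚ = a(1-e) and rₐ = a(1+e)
a = 3.757 × 10^11 m
e = 0.2177:  1 − e = 0.7823,  1 + e = 1.2177
(a) rₚ = a(1 − e) = 3.757 × 10^11 m × 0.7823 = 2.9391 × 10^11 m ≈ 2.939 × 10^11 m
(b) rₐ = a(1 + e) = 3.757 × 10^11 m × 1.2177 = 4.5749 × 10^11 m ≈ 4.575 × 10^11 m

Final answer:
(a) rₚ = 2.939 × 10^11 m
(b) rₐ = 4.575 × 10^11 m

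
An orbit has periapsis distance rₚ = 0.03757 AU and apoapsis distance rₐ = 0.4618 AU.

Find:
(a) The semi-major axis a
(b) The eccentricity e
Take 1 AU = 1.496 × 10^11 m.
rₚ = 0.03757 AU = 5.62047 × 10^9 m
rₐ = 0.4618 AU = 6.90853 × 10^10 m
(a) a = (rₚ + rₐ)/2 = 3.73529 × 10^10 m ≈ 0.2497 AU
(b) e = (rₐ − rₚ)/(rₐ + rₚ) = (6.34648 × 10^10) / (7.47058 × 10^10) = 0.84953

Final answer:
(a) a = 0.2497 AU
(b) e = 0.8495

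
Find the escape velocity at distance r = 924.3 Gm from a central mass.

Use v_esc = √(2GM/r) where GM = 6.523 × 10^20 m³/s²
r = 924.3 Gm = 9.243 × 10^11 m
GM = 6.523 × 10^20 m³/s²
2GM/r = 2 × (6.523 × 10^20) / (9.243 × 10^11) = 1.41145 × 10^9 m²/s²
v_esc = √(2GM/r) = 37569.2 m/s ≈ 37.57 km/s

Final answer: 37.57 km/s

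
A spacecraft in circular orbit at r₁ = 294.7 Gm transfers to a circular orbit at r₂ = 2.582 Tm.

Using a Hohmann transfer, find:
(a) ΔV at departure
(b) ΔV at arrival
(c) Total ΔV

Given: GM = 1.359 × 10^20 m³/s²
r₁ = 294.7 Gm = 2.947 × 10^11 m
r₂ = 2.582 Tm = 2.582 × 10^12 m
GM = 1.359 × 10^20 m³/s²
Transfer ellipse: a_t = (r₁ + r₂)/2 = 1.43835 × 10^12 m
Circular speed at r₁: v₁ = √(GM/r₁) = 21474.3 m/s
Transfer speed at r₁ (periapsis): v₁ₜ = √(GM(2/r₁ − 1/a_t)) = 28771.7 m/s
(a) ΔV₁ = v₁ₜ − v₁ = 7297.37 m/s ≈ 7.297 km/s
Circular speed at r₂: v₂ = √(GM/r₂) = 7254.9 m/s
Transfer speed at r₂ (apoapsis): v₂ₜ = √(GM(2/r₂ − 1/a_t)) = 3283.9 m/s
(b) ΔV₂ = v₂ − v₂ₜ = 3971.01 m/s ≈ 3.971 km/s
(c) ΔV_total = ΔV₁ + ΔV₂ = 11268.4 m/s ≈ 11.27 km/s

Final answer:
(a) ΔV₁ = 7.297 km/s
(b) ΔV₂ = 3.971 km/s
(c) ΔV_total = 11.27 km/s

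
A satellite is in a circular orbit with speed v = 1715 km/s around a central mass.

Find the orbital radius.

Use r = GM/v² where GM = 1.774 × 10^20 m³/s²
v = 1715 km/s = 1.715 × 10^6 m/s
GM = 1.774 × 10^20 m³/s²
v² = 2.94122 × 10^12 m²/s²
r = GM/v² = (1.774 × 10^20) / (2.94122 × 10^12) = 6.0315 × 10^7 m ≈ 60.32 Mm

Final answer: 60.32 Mm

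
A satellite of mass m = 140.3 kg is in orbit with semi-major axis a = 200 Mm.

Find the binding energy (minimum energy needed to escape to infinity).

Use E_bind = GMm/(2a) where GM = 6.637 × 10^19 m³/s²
a = 200 Mm = 2 × 10^8 m
GM = 6.637 × 10^19 m³/s²
m = 140.3 kg
GMm = 6.637 × 10^19 × 140.3 = 9.31171 × 10^21 m³·kg/s²
2a = 4 × 10^8 m
E_bind = GMm/(2a) = 2.32793 × 10^13 J ≈ 23.28 TJ

Final answer: 23.28 TJ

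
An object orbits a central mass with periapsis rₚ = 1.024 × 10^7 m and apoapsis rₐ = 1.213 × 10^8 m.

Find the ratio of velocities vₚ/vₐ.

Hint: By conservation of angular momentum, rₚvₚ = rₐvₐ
rₚ = 1.024 × 10^7 m
rₐ = 1.213 × 10^8 m
rₚvₚ = rₐvₐ  ⇒  vₚ/vₐ = rₐ/rₚ
vₚ/vₐ = (1.213 × 10^8) / (1.024 × 10^7) = 11.8457

Final answer: vₚ/vₐ = 11.85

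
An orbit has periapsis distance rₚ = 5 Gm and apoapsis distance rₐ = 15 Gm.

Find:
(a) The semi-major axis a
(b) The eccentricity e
rₚ = 5 Gm = 5 × 10^9 m
rₐ = 15 Gm = 1.5 × 10^10 m
(a) a = (rₚ + rₐ)/2 = 1 × 10^10 m ≈ 10 Gm
(b) e = (rₐ − rₚ)/(rₐ + rₚ) = (1 × 10^10) / (2 × 10^10) = 0.5

Final answer:
(a) a = 10 Gm
(b) e = 0.5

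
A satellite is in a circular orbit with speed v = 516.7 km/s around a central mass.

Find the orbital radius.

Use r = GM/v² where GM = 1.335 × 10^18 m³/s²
v = 516.7 km/s = 516700 m/s
GM = 1.335 × 10^18 m³/s²
v² = 2.66979 × 10^11 m²/s²
r = GM/v² = (1.335 × 10^18) / (2.66979 × 10^11) = 5.0004 × 10^6 m ≈ 5 Mm

Final answer: 5 Mm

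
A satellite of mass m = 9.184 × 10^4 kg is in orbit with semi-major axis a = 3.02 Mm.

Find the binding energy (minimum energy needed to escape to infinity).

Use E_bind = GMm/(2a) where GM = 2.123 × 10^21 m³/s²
a = 3.02 Mm = 3.02 × 10^6 m
GM = 2.123 × 10^21 m³/s²
m = 9.184 × 10^4 kg
GMm = 2.123 × 10^21 × 91840 = 1.94976 × 10^26 m³·kg/s²
2a = 6.04 × 10^6 m
E_bind = GMm/(2a) = 3.22808 × 10^19 J ≈ 32.28 EJ

Final answer: 32.28 EJ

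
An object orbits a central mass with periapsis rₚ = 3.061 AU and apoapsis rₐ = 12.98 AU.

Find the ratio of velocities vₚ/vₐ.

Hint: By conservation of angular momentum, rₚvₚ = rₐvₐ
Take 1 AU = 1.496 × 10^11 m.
rₚ = 3.061 AU = 4.57926 × 10^11 m
rₐ = 12.98 AU = 1.94181 × 10^12 m
rₚvₚ = rₐvₐ  ⇒  vₚ/vₐ = rₐ/rₚ
vₚ/vₐ = (1.94181 × 10^12) / (4.57926 × 10^11) = 4.24044

Final answer: vₚ/vₐ = 4.24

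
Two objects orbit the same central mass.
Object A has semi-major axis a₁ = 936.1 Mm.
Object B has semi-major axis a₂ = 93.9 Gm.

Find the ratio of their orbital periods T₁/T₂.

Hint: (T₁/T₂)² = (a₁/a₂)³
a₁ = 936.1 Mm = 9.361 × 10^8 m
a₂ = 93.9 Gm = 9.39 × 10^10 m
a₁/a₂ = 0.00996912
T₁/T₂ = (a₁/a₂)^(3/2) = (0.00996912)^1.5 = 0.000995371

Final answer: T₁/T₂ = 0.0009954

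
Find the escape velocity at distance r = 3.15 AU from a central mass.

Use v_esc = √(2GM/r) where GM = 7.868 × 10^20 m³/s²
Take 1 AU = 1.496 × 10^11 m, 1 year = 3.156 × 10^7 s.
r = 3.15 AU = 4.7124 × 10^11 m
GM = 7.868 × 10^20 m³/s²
2GM/r = 2 × (7.868 × 10^20) / (4.7124 × 10^11) = 3.33928 × 10^9 m²/s²
v_esc = √(2GM/r) = 57786.5 m/s ≈ 12.19 AU/year

Final answer: 12.19 AU/year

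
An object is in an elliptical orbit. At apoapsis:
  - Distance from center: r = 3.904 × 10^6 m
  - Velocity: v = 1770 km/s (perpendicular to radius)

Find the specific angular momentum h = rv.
r = 3.904 × 10^6 m
v = 1770 km/s = 1.77 × 10^6 m/s
h = rv = 3.904 × 10^6 × 1.77 × 10^6 = 6.91008 × 10^12 m²/s ≈ 6.91 × 10^12 m²/s

Final answer: h = 6.91 × 10^12 m²/s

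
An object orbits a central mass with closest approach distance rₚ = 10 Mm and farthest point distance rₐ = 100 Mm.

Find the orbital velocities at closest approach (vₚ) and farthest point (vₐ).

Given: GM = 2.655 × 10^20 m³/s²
rₚ = 10 Mm = 1 × 10^7 m
rₐ = 100 Mm = 1 × 10^8 m
GM = 2.655 × 10^20 m³/s²
a = (rₚ + rₐ)/2 = 5.5 × 10^7 m
Vis-viva: v² = GM (2/r − 1/a)
vₚ² = 2.655 × 10^20 × (2 × 10^-7 − 1.81818 × 10^-8) = 4.82727 × 10^13 m²/s²
vₚ = 6.94786 × 10^6 m/s ≈ 6948 km/s
vₐ² = 2.655 × 10^20 × (2 × 10^-8 − 1.81818 × 10^-8) = 4.82727 × 10^11 m²/s²
vₐ = 694786 m/s ≈ 694.8 km/s

Final answer: vₚ = 6948 km/s, vₐ = 694.8 km/s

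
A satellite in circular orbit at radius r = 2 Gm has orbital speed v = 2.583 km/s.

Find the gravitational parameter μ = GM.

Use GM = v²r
r = 2 Gm = 2 × 10^9 m
v = 2.583 km/s = 2583 m/s
v² = 6.67189 × 10^6 m²/s²
GM = v²r = 6.67189 × 10^6 × 2 × 10^9 = 1.33438 × 10^16 m³/s²
GM ≈ 1.334 × 10^16 m³/s²

Final answer: GM = 1.334 × 10^16 m³/s²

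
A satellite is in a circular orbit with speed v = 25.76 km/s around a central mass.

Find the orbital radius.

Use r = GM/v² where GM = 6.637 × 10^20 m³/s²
v = 25.76 km/s = 25760 m/s
GM = 6.637 × 10^20 m³/s²
v² = 6.63578 × 10^8 m²/s²
r = GM/v² = (6.637 × 10^20) / (6.63578 × 10^8) = 1.00018 × 10^12 m ≈ 1 Tm

Final answer: 1 Tm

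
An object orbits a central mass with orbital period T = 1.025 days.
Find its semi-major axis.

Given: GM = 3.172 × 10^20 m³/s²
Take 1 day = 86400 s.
T = 1.025 days = 88560 s
GM = 3.172 × 10^20 m³/s²
Kepler's third law: a³ = GM T² / (4π²)
T² = 7.84287 × 10^9 s²
a³ = (3.172 × 10^20) × (7.84287 × 10^9) / (4π²) = 6.30157 × 10^28 m³
a = (a³)^(1/3) = 3.97939 × 10^9 m ≈ 3.979 Gm

Final answer: 3.979 Gm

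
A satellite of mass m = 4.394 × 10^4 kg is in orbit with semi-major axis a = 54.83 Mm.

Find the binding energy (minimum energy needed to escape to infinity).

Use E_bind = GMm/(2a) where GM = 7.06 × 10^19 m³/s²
a = 54.83 Mm = 5.483 × 10^7 m
GM = 7.06 × 10^19 m³/s²
m = 4.394 × 10^4 kg
GMm = 7.06 × 10^19 × 43940 = 3.10216 × 10^24 m³·kg/s²
2a = 1.0966 × 10^8 m
E_bind = GMm/(2a) = 2.82889 × 10^16 J ≈ 28.29 PJ

Final answer: 28.29 PJ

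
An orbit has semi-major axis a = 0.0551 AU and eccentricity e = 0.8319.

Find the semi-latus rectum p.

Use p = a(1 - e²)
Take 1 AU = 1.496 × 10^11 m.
a = 0.0551 AU = 8.24296 × 10^9 m
e = 0.8319,  e² = 0.692058,  1 − e² = 0.307942
p = a(1 − e²) = 8.24296 × 10^9 m × 0.307942 = 2.53836 × 10^9 m ≈ 0.01697 AU

Final answer: p = 0.01697 AU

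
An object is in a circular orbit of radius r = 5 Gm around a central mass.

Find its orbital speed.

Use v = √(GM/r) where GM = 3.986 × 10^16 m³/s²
r = 5 Gm = 5 × 10^9 m
GM = 3.986 × 10^16 m³/s²
GM/r = (3.986 × 10^16) / (5 × 10^9) = 7.972 × 10^6 m²/s²
v = √(GM/r) = 2823.47 m/s ≈ 2.823 km/s

Final answer: 2.823 km/s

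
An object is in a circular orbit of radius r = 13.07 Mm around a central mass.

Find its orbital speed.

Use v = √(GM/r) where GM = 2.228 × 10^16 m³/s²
r = 13.07 Mm = 1.307 × 10^7 m
GM = 2.228 × 10^16 m³/s²
GM/r = (2.228 × 10^16) / (1.307 × 10^7) = 1.70467 × 10^9 m²/s²
v = √(GM/r) = 41287.6 m/s ≈ 41.29 km/s

Final answer: 41.29 km/s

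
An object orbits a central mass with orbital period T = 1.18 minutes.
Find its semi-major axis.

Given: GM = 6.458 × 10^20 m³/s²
T = 1.18 minutes = 70.8 s
GM = 6.458 × 10^20 m³/s²
Kepler's third law: a³ = GM T² / (4π²)
T² = 5012.64 s²
a³ = (6.458 × 10^20) × 5012.64 / (4π²) = 8.19983 × 10^22 m³
a = (a³)^(1/3) = 4.34445 × 10^7 m ≈ 43.44 Mm

Final answer: 43.44 Mm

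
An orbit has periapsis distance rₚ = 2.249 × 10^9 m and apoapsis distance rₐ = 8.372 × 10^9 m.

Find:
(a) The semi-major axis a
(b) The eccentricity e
rₚ = 2.249 × 10^9 m
rₐ = 8.372 × 10^9 m
(a) a = (rₚ + rₐ)/2 = 5.3105 × 10^9 m ≈ 5.311 × 10^9 m
(b) e = (rₐ − rₚ)/(rₐ + rₚ) = (6.123 × 10^9) / (1.0621 × 10^10) = 0.576499

Final answer:
(a) a = 5.311 × 10^9 m
(b) e = 0.5765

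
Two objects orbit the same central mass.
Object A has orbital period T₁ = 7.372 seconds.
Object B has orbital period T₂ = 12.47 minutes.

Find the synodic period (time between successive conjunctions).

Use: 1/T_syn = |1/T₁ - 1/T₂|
T₁ = 7.372 seconds
T₂ = 12.47 minutes = 748.2 s
1/T₁ = 0.135648 s⁻¹
1/T₂ = 0.00133654 s⁻¹
|1/T₁ − 1/T₂| = 0.134312 s⁻¹
T_syn = 1 / |1/T₁ − 1/T₂| = 7.44536 s ≈ 7.445 seconds

Final answer: T_syn = 7.445 seconds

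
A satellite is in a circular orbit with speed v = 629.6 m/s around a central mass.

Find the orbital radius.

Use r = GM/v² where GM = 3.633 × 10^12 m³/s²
v = 629.6 m/s
GM = 3.633 × 10^12 m³/s²
v² = 396396 m²/s²
r = GM/v² = (3.633 × 10^12) / 396396 = 9.16507 × 10^6 m ≈ 9.165 Mm

Final answer: 9.165 Mm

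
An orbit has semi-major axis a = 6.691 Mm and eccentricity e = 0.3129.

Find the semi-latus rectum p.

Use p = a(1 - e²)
a = 6.691 Mm = 6.691 × 10^6 m
e = 0.3129,  e² = 0.0979064,  1 − e² = 0.902094
p = a(1 − e²) = 6.691 × 10^6 m × 0.902094 = 6.03591 × 10^6 m ≈ 6.036 Mm

Final answer: p = 6.036 Mm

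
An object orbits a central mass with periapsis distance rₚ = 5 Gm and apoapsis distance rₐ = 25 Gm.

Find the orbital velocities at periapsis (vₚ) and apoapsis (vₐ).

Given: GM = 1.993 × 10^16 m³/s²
rₚ = 5 Gm = 5 × 10^9 m
rₐ = 25 Gm = 2.5 × 10^10 m
GM = 1.993 × 10^16 m³/s²
a = (rₚ + rₐ)/2 = 1.5 × 10^10 m
Vis-viva: v² = GM (2/r − 1/a)
vₚ² = 1.993 × 10^16 × (4 × 10^-10 − 6.66667 × 10^-11) = 6.64333 × 10^6 m²/s²
vₚ = 2577.47 m/s ≈ 2.577 km/s
vₐ² = 1.993 × 10^16 × (8 × 10^-11 − 6.66667 × 10^-11) = 265733 m²/s²
vₐ = 515.493 m/s ≈ 515.5 m/s

Final answer: vₚ = 2.577 km/s, vₐ = 515.5 m/s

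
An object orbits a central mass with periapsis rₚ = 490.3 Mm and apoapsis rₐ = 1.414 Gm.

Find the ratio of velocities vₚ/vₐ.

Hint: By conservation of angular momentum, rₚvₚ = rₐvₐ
rₚ = 490.3 Mm = 4.903 × 10^8 m
rₐ = 1.414 Gm = 1.414 × 10^9 m
rₚvₚ = rₐvₐ  ⇒  vₚ/vₐ = rₐ/rₚ
vₚ/vₐ = (1.414 × 10^9) / (4.903 × 10^8) = 2.88395

Final answer: vₚ/vₐ = 2.884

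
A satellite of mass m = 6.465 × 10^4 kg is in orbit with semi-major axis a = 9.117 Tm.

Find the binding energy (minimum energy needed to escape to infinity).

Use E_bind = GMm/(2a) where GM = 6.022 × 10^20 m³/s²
a = 9.117 Tm = 9.117 × 10^12 m
GM = 6.022 × 10^20 m³/s²
m = 6.465 × 10^4 kg
GMm = 6.022 × 10^20 × 64650 = 3.89322 × 10^25 m³·kg/s²
2a = 1.8234 × 10^13 m
E_bind = GMm/(2a) = 2.13514 × 10^12 J ≈ 2.135 TJ

Final answer: 2.135 TJ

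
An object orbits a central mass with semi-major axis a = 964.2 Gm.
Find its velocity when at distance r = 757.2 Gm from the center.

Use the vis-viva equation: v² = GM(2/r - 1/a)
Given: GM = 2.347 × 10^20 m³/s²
a = 964.2 Gm = 9.642 × 10^11 m
r = 757.2 Gm = 7.572 × 10^11 m
GM = 2.347 × 10^20 m³/s²
2/r − 1/a = 2.64131 × 10^-12 − 1.03713 × 10^-12 = 1.60418 × 10^-12 m⁻¹
v² = GM (2/r − 1/a) = 3.76501 × 10^8 m²/s²
v = 19403.6 m/s ≈ 19.4 km/s

Final answer: 19.4 km/s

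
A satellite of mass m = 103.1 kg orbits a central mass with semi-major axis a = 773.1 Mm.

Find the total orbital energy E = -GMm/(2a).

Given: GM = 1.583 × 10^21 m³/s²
a = 773.1 Mm = 7.731 × 10^8 m
GM = 1.583 × 10^21 m³/s²
2a = 1.5462 × 10^9 m
GMm = 1.583 × 10^21 × 103.1 = 1.63207 × 10^23 m³·kg/s²
E = −GMm/(2a) = -1.05554 × 10^14 J ≈ -105.6 TJ

Final answer: -105.6 TJ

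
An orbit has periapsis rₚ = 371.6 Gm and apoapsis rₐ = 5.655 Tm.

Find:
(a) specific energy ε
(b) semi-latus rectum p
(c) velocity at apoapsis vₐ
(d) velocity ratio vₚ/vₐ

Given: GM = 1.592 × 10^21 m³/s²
rₚ = 371.6 Gm = 3.716 × 10^11 m
rₐ = 5.655 Tm = 5.655 × 10^12 m
GM = 1.592 × 10^21 m³/s²
a = (rₚ + rₐ)/2 = 3.0133 × 10^12 m
e = (rₐ − rₚ)/(rₐ + rₚ) = (5.2834 × 10^12) / (6.0266 × 10^12) = 0.87668
(a) 2a = 6.0266 × 10^12 m;  ε = −GM/(2a) = -2.64162 × 10^8 J/kg ≈ -264.2 MJ/kg
(b) 1 − e² = 0.231432;  p = a(1 − e²) = 3.0133 × 10^12 × 0.231432 = 6.97374 × 10^11 m ≈ 697.4 Gm
(c) vₐ² = GM (2/rₐ − 1/a) = 1.592 × 10^21 × (3.53669 × 10^-13 − 3.31862 × 10^-13) = 3.47171 × 10^7 m²/s²;  vₐ = 5892.12 m/s ≈ 5.892 km/s
(d) vₚ/vₐ = rₐ/rₚ (angular momentum) = (5.655 × 10^12) / (3.716 × 10^11) = 15.218 ≈ 15.22

Final answer:
(a) specific energy ε = -264.2 MJ/kg
(b) semi-latus rectum p = 697.4 Gm
(c) velocity at apoapsis vₐ = 5.892 km/s
(d) velocity ratio vₚ/vₐ = 15.22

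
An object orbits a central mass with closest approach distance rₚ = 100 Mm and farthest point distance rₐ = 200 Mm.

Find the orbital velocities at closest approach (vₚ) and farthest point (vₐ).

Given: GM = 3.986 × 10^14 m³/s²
rₚ = 100 Mm = 1 × 10^8 m
rₐ = 200 Mm = 2 × 10^8 m
GM = 3.986 × 10^14 m³/s²
a = (rₚ + rₐ)/2 = 1.5 × 10^8 m
Vis-viva: v² = GM (2/r − 1/a)
vₚ² = 3.986 × 10^14 × (2 × 10^-8 − 6.66667 × 10^-9) = 5.31467 × 10^6 m²/s²
vₚ = 2305.36 m/s ≈ 2.305 km/s
vₐ² = 3.986 × 10^14 × (1 × 10^-8 − 6.66667 × 10^-9) = 1.32867 × 10^6 m²/s²
vₐ = 1152.68 m/s ≈ 1.153 km/s

Final answer: vₚ = 2.305 km/s, vₐ = 1.153 km/s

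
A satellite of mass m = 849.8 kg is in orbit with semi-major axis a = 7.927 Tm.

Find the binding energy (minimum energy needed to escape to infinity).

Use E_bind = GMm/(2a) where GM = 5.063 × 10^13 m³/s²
a = 7.927 Tm = 7.927 × 10^12 m
GM = 5.063 × 10^13 m³/s²
m = 849.8 kg
GMm = 5.063 × 10^13 × 849.8 = 4.30254 × 10^16 m³·kg/s²
2a = 1.5854 × 10^13 m
E_bind = GMm/(2a) = 2713.85 J ≈ 2.714 kJ

Final answer: 2.714 kJ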